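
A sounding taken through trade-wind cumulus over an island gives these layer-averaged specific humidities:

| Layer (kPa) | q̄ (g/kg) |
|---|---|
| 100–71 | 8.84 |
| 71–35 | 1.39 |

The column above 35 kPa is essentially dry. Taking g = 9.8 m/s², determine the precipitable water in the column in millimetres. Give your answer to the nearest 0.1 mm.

Precipitable water is the column-integrated vapour mass per unit area: PW = (1/g) Σ q̄ Δp, with q in kg/kg and Δp in Pa (1 kg/m² of water = 1 mm).
Layer 100–71 kPa: Δp = 290 hPa = 29000 Pa, q̄ = 0.00884 kg/kg → 0.00884 × 29000 / 9.8 = 26.16 mm
Layer 71–35 kPa: Δp = 360 hPa = 36000 Pa, q̄ = 0.00139 kg/kg → 0.00139 × 36000 / 9.8 = 5.11 mm
PW = 26.16 + 5.11 = 31.27 ≈ 31.3 mm.

PW ≈ 31.3 mm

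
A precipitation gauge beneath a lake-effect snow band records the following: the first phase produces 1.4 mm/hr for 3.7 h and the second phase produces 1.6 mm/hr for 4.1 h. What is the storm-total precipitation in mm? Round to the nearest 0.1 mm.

Total = Σ Rᵢ Δtᵢ = 1.4 × 3.7 + 1.6 × 4.1
      = 5.18 + 6.56 = 11.7 mm.

total ≈ 11.7 mm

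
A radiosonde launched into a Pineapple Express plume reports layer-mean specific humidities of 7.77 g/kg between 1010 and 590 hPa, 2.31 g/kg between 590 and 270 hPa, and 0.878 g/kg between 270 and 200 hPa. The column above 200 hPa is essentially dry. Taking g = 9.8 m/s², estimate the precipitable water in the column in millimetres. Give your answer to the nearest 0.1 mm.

Precipitable water is the column-integrated vapour mass per unit area: PW = (1/g) Σ q̄ Δp, with q in kg/kg and Δp in Pa (1 kg/m² of water = 1 mm).
Layer 1010–590 hPa: Δp = 420 hPa = 42000 Pa, q̄ = 0.00777 kg/kg → 0.00777 × 42000 / 9.8 = 33.30 mm
Layer 590–270 hPa: Δp = 320 hPa = 32000 Pa, q̄ = 0.00231 kg/kg → 0.00231 × 32000 / 9.8 = 7.54 mm
Layer 270–200 hPa: Δp = 70 hPa = 7000 Pa, q̄ = 0.000878 kg/kg → 0.000878 × 7000 / 9.8 = 0.63 mm
PW = 33.30 + 7.54 + 0.63 = 41.47 ≈ 41.5 mm.

PW ≈ 41.5 mm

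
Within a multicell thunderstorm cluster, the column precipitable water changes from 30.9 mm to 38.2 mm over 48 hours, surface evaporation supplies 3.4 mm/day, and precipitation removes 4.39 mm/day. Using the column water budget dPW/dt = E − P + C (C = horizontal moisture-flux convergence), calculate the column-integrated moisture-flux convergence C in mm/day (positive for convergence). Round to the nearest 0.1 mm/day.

dPW/dt = (38.2 − 30.9) mm / (48/24 day) = +3.650 mm/day.
C = dPW/dt − E + P = (+3.650) − 3.4 + 4.39 = 4.6 mm/day.

C ≈ 4.6 mm/day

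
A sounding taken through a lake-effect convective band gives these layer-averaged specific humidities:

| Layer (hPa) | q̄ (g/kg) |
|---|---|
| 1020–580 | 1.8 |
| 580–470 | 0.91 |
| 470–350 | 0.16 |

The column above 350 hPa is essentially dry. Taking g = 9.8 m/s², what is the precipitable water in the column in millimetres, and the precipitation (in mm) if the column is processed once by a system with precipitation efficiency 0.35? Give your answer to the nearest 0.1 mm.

Precipitable water is the column-integrated vapour mass per unit area: PW = (1/g) Σ q̄ Δp, with q in kg/kg and Δp in Pa (1 kg/m² of water = 1 mm).
Layer 1020–580 hPa: Δp = 440 hPa = 44000 Pa, q̄ = 0.0018 kg/kg → 0.0018 × 44000 / 9.8 = 8.08 mm
Layer 580–470 hPa: Δp = 110 hPa = 11000 Pa, q̄ = 0.00091 kg/kg → 0.00091 × 11000 / 9.8 = 1.02 mm
Layer 470–350 hPa: Δp = 120 hPa = 12000 Pa, q̄ = 0.00016 kg/kg → 0.00016 × 12000 / 9.8 = 0.20 mm
PW = 8.08 + 1.02 + 0.20 = 9.30 ≈ 9.3 mm.
Precipitation = ε × PW = 0.35 × 9.3 = 3.3 mm.

PW ≈ 9.3 mm; precipitation ≈ 3.3 mm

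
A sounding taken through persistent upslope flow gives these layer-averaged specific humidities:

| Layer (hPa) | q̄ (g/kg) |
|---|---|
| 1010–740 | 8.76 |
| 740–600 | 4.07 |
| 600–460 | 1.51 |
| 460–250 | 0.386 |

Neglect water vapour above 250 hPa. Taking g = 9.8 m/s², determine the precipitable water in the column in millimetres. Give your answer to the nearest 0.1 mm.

PW ≈ 32.9 mm

Precipitable water is the column-integrated vapour mass per unit area: PW = (1/g) Σ q̄ Δp, with q in kg/kg and Δp in Pa (1 kg/m² of water = 1 mm).
Layer 1010–740 hPa: Δp = 270 hPa = 27000 Pa, q̄ = 0.00876 kg/kg → 0.00876 × 27000 / 9.8 = 24.13 mm
Layer 740–600 hPa: Δp = 140 hPa = 14000 Pa, q̄ = 0.00407 kg/kg → 0.00407 × 14000 / 9.8 = 5.81 mm
Layer 600–460 hPa: Δp = 140 hPa = 14000 Pa, q̄ = 0.00151 kg/kg → 0.00151 × 14000 / 9.8 = 2.16 mm
Layer 460–250 hPa: Δp = 210 hPa = 21000 Pa, q̄ = 0.000386 kg/kg → 0.000386 × 21000 / 9.8 = 0.83 mm
PW = 24.13 + 5.81 + 2.16 + 0.83 = 32.93 ≈ 32.9 mm.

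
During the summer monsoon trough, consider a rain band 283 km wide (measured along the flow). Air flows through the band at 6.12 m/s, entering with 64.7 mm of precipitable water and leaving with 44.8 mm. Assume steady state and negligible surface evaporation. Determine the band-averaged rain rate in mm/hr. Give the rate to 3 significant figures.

Column moisture flux per unit crosswind length is F = V × PW.
Inflow: F_in = 6.12 × 64.7 = 395.964 mm·m/s
Outflow: F_out = 6.12 × 44.8 = 274.176 mm·m/s
Steady-state rate R = (F_in − F_out)/L = (395.964 − 274.176) / 283000 m = 4.303e-04 mm/s.
R = 4.303e-04 × 3600 = 1.55 mm/hr.

R ≈ 1.55 mm/hr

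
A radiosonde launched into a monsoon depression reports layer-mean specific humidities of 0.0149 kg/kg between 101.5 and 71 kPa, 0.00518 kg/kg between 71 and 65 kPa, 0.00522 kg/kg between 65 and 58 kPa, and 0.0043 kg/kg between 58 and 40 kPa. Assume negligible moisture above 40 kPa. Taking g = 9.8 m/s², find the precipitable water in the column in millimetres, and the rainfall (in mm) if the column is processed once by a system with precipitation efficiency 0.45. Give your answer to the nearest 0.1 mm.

PW ≈ 61.2 mm; rainfall ≈ 27.5 mm

Precipitable water is the column-integrated vapour mass per unit area: PW = (1/g) Σ q̄ Δp, with q in kg/kg and Δp in Pa (1 kg/m² of water = 1 mm).
Layer 101.5–71 kPa: Δp = 305 hPa = 30500 Pa, q̄ = 0.0149 kg/kg → 0.0149 × 30500 / 9.8 = 46.37 mm
Layer 71–65 kPa: Δp = 60 hPa = 6000 Pa, q̄ = 0.00518 kg/kg → 0.00518 × 6000 / 9.8 = 3.17 mm
Layer 65–58 kPa: Δp = 70 hPa = 7000 Pa, q̄ = 0.00522 kg/kg → 0.00522 × 7000 / 9.8 = 3.73 mm
Layer 58–40 kPa: Δp = 180 hPa = 18000 Pa, q̄ = 0.0043 kg/kg → 0.0043 × 18000 / 9.8 = 7.90 mm
PW = 46.37 + 3.17 + 3.73 + 7.90 = 61.17 ≈ 61.2 mm.
Rainfall = ε × PW = 0.45 × 61.2 = 27.5 mm.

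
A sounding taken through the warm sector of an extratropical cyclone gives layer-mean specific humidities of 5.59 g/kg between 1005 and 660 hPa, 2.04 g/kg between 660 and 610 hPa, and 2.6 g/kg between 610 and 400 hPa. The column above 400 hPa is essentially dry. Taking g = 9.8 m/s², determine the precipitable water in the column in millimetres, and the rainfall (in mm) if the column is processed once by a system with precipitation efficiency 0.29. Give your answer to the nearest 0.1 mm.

Precipitable water is the column-integrated vapour mass per unit area: PW = (1/g) Σ q̄ Δp, with q in kg/kg and Δp in Pa (1 kg/m² of water = 1 mm).
Layer 1005–660 hPa: Δp = 345 hPa = 34500 Pa, q̄ = 0.00559 kg/kg → 0.00559 × 34500 / 9.8 = 19.68 mm
Layer 660–610 hPa: Δp = 50 hPa = 5000 Pa, q̄ = 0.00204 kg/kg → 0.00204 × 5000 / 9.8 = 1.04 mm
Layer 610–400 hPa: Δp = 210 hPa = 21000 Pa, q̄ = 0.0026 kg/kg → 0.0026 × 21000 / 9.8 = 5.57 mm
PW = 19.68 + 1.04 + 5.57 = 26.29 ≈ 26.3 mm.
Rainfall = ε × PW = 0.29 × 26.3 = 7.6 mm.

PW ≈ 26.3 mm; rainfall ≈ 7.6 mm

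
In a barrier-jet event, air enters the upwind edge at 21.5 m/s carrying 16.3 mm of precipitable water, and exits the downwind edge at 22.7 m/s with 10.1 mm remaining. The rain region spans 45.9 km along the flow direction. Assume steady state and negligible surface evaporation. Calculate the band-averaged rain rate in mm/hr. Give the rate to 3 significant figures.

Column moisture flux per unit crosswind length is F = V × PW.
Inflow: F_in = 21.5 × 16.3 = 350.45 mm·m/s
Outflow: F_out = 22.7 × 10.1 = 229.27 mm·m/s
Steady-state rate R = (F_in − F_out)/L = (350.45 − 229.27) / 45900 m = 2.640e-03 mm/s.
R = 2.640e-03 × 3600 = 9.50 mm/hr.

R ≈ 9.50 mm/hr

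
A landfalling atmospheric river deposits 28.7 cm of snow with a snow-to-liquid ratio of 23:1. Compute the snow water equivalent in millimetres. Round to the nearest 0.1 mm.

SWE ≈ 12.5 mm

SWE = snow depth / ratio = 28.7 cm / 23 = 1.248 cm = 12.5 mm.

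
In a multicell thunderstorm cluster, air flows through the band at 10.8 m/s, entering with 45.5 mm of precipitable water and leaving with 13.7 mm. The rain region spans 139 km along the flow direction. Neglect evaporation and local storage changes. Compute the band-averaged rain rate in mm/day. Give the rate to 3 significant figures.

R ≈ 213 mm/day

Column moisture flux per unit crosswind length is F = V × PW.
Inflow: F_in = 10.8 × 45.5 = 491.4 mm·m/s
Outflow: F_out = 10.8 × 13.7 = 147.96 mm·m/s
Steady-state rate R = (F_in − F_out)/L = (491.4 − 147.96) / 139000 m = 2.471e-03 mm/s.
R = 2.471e-03 × 3600 × 24 = 213 mm/day.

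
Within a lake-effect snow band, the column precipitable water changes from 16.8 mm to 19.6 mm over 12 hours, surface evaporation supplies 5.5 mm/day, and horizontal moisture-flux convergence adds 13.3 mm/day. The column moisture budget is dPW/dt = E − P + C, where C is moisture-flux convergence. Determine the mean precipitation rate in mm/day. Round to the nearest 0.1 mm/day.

dPW/dt = (19.6 − 16.8) mm / (12/24 day) = +5.600 mm/day.
P = E + C − dPW/dt = 5.5 + (13.3) − (+5.600) = 13.2 mm/day.

P ≈ 13.2 mm/day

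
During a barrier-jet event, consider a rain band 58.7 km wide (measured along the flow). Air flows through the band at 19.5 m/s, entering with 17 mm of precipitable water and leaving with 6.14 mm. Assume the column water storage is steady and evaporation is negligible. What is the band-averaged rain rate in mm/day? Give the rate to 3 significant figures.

Column moisture flux per unit crosswind length is F = V × PW.
Inflow: F_in = 19.5 × 17 = 331.5 mm·m/s
Outflow: F_out = 19.5 × 6.14 = 119.73 mm·m/s
Steady-state rate R = (F_in − F_out)/L = (331.5 − 119.73) / 58700 m = 3.608e-03 mm/s.
R = 3.608e-03 × 3600 × 24 = 312 mm/day.

R ≈ 312 mm/day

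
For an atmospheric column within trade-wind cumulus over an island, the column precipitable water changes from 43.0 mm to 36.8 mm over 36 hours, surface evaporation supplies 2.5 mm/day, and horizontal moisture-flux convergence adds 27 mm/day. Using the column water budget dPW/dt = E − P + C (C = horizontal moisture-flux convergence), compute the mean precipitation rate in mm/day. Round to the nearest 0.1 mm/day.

dPW/dt = (36.8 − 43.0) mm / (36/24 day) = -4.133 mm/day.
P = E + C − dPW/dt = 2.5 + (27) − (-4.133) = 33.6 mm/day.

P ≈ 33.6 mm/day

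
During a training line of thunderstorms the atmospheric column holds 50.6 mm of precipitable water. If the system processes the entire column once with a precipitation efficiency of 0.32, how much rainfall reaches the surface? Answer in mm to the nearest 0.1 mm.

rainfall ≈ 16.2 mm

Rainfall = ε × PW = 0.32 × 50.6 = 16.2 mm.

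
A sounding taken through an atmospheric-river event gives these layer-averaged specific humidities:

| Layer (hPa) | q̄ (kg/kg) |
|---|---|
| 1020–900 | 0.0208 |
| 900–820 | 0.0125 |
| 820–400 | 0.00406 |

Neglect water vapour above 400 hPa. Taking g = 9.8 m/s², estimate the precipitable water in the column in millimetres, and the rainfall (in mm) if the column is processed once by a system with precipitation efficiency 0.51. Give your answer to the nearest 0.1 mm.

PW ≈ 53.1 mm; rainfall ≈ 27.1 mm

Precipitable water is the column-integrated vapour mass per unit area: PW = (1/g) Σ q̄ Δp, with q in kg/kg and Δp in Pa (1 kg/m² of water = 1 mm).
Layer 1020–900 hPa: Δp = 120 hPa = 12000 Pa, q̄ = 0.0208 kg/kg → 0.0208 × 12000 / 9.8 = 25.47 mm
Layer 900–820 hPa: Δp = 80 hPa = 8000 Pa, q̄ = 0.0125 kg/kg → 0.0125 × 8000 / 9.8 = 10.20 mm
Layer 820–400 hPa: Δp = 420 hPa = 42000 Pa, q̄ = 0.00406 kg/kg → 0.00406 × 42000 / 9.8 = 17.40 mm
PW = 25.47 + 10.20 + 17.40 = 53.07 ≈ 53.1 mm.
Rainfall = ε × PW = 0.51 × 53.1 = 27.1 mm.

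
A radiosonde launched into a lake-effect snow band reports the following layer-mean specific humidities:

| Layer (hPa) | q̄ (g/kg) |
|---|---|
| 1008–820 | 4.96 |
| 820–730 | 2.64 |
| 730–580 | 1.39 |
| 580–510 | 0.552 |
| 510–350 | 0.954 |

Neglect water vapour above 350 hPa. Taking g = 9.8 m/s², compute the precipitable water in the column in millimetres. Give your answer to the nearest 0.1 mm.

Precipitable water is the column-integrated vapour mass per unit area: PW = (1/g) Σ q̄ Δp, with q in kg/kg and Δp in Pa (1 kg/m² of water = 1 mm).
Layer 1008–820 hPa: Δp = 188 hPa = 18800 Pa, q̄ = 0.00496 kg/kg → 0.00496 × 18800 / 9.8 = 9.52 mm
Layer 820–730 hPa: Δp = 90 hPa = 9000 Pa, q̄ = 0.00264 kg/kg → 0.00264 × 9000 / 9.8 = 2.42 mm
Layer 730–580 hPa: Δp = 150 hPa = 15000 Pa, q̄ = 0.00139 kg/kg → 0.00139 × 15000 / 9.8 = 2.13 mm
Layer 580–510 hPa: Δp = 70 hPa = 7000 Pa, q̄ = 0.000552 kg/kg → 0.000552 × 7000 / 9.8 = 0.39 mm
Layer 510–350 hPa: Δp = 160 hPa = 16000 Pa, q̄ = 0.000954 kg/kg → 0.000954 × 16000 / 9.8 = 1.56 mm
PW = 9.52 + 2.42 + 2.13 + 0.39 + 1.56 = 16.02 ≈ 16.0 mm.

PW ≈ 16.0 mm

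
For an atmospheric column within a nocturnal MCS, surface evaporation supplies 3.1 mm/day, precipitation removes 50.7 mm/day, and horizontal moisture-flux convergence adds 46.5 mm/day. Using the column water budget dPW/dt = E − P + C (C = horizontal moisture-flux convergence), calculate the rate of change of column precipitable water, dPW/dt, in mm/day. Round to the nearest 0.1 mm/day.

dPW/dt = E − P + C = 3.1 − 50.7 + (46.5) = -1.1 mm/day.

dPW/dt ≈ -1.1 mm/day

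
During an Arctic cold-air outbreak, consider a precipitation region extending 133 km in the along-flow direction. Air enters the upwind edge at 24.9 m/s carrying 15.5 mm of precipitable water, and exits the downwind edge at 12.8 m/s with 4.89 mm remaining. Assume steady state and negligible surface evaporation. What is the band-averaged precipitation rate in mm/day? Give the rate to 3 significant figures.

Column moisture flux per unit crosswind length is F = V × PW.
Inflow: F_in = 24.9 × 15.5 = 385.95 mm·m/s
Outflow: F_out = 12.8 × 4.89 = 62.592 mm·m/s
Steady-state rate R = (F_in − F_out)/L = (385.95 − 62.592) / 133000 m = 2.431e-03 mm/s.
R = 2.431e-03 × 3600 × 24 = 210 mm/day.

R ≈ 210 mm/day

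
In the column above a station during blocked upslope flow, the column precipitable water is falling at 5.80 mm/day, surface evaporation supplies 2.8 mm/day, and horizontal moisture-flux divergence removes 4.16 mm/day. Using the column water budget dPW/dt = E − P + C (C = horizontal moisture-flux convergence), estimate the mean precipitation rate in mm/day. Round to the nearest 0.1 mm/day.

P ≈ 4.4 mm/day

dPW/dt = -5.80 mm/day.
P = E + C − dPW/dt = 2.8 + (-4.16) − (-5.80) = 4.4 mm/day.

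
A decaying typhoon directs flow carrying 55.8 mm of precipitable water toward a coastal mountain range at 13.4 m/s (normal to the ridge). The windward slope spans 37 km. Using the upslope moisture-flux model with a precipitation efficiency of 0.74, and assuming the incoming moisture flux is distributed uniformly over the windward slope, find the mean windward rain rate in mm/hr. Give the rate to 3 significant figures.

R ≈ 53.8 mm/hr

Incoming column moisture flux per unit ridge length: F = V × PW = 13.4 × 55.8 = 747.72 mm·m/s.
Spread over the 37 km slope with efficiency ε = 0.74: R = ε·F/W = 0.74 × 747.72 / 37000 m = 1.495e-02 mm/s.
R = 1.495e-02 × 3600 = 53.8 mm/hr.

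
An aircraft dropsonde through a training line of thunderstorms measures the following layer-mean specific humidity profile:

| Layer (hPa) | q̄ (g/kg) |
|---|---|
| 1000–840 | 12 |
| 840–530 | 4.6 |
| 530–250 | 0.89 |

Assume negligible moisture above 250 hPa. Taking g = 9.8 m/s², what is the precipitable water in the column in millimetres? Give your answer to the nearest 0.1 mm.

PW ≈ 36.7 mm

Precipitable water is the column-integrated vapour mass per unit area: PW = (1/g) Σ q̄ Δp, with q in kg/kg and Δp in Pa (1 kg/m² of water = 1 mm).
Layer 1000–840 hPa: Δp = 160 hPa = 16000 Pa, q̄ = 0.012 kg/kg → 0.012 × 16000 / 9.8 = 19.59 mm
Layer 840–530 hPa: Δp = 310 hPa = 31000 Pa, q̄ = 0.0046 kg/kg → 0.0046 × 31000 / 9.8 = 14.55 mm
Layer 530–250 hPa: Δp = 280 hPa = 28000 Pa, q̄ = 0.00089 kg/kg → 0.00089 × 28000 / 9.8 = 2.54 mm
PW = 19.59 + 14.55 + 2.54 = 36.68 ≈ 36.7 mm.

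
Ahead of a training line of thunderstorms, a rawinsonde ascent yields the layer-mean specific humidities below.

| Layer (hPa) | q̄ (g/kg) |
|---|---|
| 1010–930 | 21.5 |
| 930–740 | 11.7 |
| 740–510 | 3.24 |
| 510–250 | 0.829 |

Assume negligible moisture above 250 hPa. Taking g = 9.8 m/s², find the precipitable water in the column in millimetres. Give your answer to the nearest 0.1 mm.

PW ≈ 50.0 mm

Precipitable water is the column-integrated vapour mass per unit area: PW = (1/g) Σ q̄ Δp, with q in kg/kg and Δp in Pa (1 kg/m² of water = 1 mm).
Layer 1010–930 hPa: Δp = 80 hPa = 8000 Pa, q̄ = 0.0215 kg/kg → 0.0215 × 8000 / 9.8 = 17.55 mm
Layer 930–740 hPa: Δp = 190 hPa = 19000 Pa, q̄ = 0.0117 kg/kg → 0.0117 × 19000 / 9.8 = 22.68 mm
Layer 740–510 hPa: Δp = 230 hPa = 23000 Pa, q̄ = 0.00324 kg/kg → 0.00324 × 23000 / 9.8 = 7.60 mm
Layer 510–250 hPa: Δp = 260 hPa = 26000 Pa, q̄ = 0.000829 kg/kg → 0.000829 × 26000 / 9.8 = 2.20 mm
PW = 17.55 + 22.68 + 7.60 + 2.20 = 50.03 ≈ 50.0 mm.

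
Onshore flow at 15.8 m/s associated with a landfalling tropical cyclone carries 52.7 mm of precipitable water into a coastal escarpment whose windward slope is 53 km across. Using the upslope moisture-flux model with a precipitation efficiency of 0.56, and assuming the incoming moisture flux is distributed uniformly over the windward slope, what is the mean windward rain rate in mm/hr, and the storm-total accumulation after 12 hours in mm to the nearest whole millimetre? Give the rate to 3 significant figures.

R ≈ 31.7 mm/hr; total ≈ 380 mm

Incoming column moisture flux per unit ridge length: F = V × PW = 15.8 × 52.7 = 832.66 mm·m/s.
Spread over the 53 km slope with efficiency ε = 0.56: R = ε·F/W = 0.56 × 832.66 / 53000 m = 8.798e-03 mm/s.
R = 8.798e-03 × 3600 = 31.7 mm/hr.
Over 12 h: total = 31.7 × 12 = 380.4 ≈ 380 mm.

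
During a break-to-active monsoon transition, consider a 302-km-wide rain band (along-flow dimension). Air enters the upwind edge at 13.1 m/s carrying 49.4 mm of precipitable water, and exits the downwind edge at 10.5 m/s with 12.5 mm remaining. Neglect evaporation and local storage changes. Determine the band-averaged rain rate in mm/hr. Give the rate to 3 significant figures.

R ≈ 6.15 mm/hr

Column moisture flux per unit crosswind length is F = V × PW.
Inflow: F_in = 13.1 × 49.4 = 647.14 mm·m/s
Outflow: F_out = 10.5 × 12.5 = 131.25 mm·m/s
Steady-state rate R = (F_in − F_out)/L = (647.14 − 131.25) / 302000 m = 1.708e-03 mm/s.
R = 1.708e-03 × 3600 = 6.15 mm/hr.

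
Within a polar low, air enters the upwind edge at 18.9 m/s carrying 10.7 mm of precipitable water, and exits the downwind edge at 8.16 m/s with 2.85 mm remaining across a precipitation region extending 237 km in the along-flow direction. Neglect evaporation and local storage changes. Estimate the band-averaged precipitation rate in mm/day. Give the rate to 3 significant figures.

Column moisture flux per unit crosswind length is F = V × PW.
Inflow: F_in = 18.9 × 10.7 = 202.23 mm·m/s
Outflow: F_out = 8.16 × 2.85 = 23.256 mm·m/s
Steady-state rate R = (F_in − F_out)/L = (202.23 − 23.256) / 237000 m = 7.552e-04 mm/s.
R = 7.552e-04 × 3600 × 24 = 65.2 mm/day.

R ≈ 65.2 mm/day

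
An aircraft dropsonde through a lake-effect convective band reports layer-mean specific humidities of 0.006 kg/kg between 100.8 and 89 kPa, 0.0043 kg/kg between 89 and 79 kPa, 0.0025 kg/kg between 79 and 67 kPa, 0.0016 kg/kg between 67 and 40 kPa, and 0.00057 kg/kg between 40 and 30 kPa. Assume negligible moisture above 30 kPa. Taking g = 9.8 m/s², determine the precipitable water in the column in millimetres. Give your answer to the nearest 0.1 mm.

PW ≈ 19.7 mm

Precipitable water is the column-integrated vapour mass per unit area: PW = (1/g) Σ q̄ Δp, with q in kg/kg and Δp in Pa (1 kg/m² of water = 1 mm).
Layer 100.8–89 kPa: Δp = 118 hPa = 11800 Pa, q̄ = 0.006 kg/kg → 0.006 × 11800 / 9.8 = 7.22 mm
Layer 89–79 kPa: Δp = 100 hPa = 10000 Pa, q̄ = 0.0043 kg/kg → 0.0043 × 10000 / 9.8 = 4.39 mm
Layer 79–67 kPa: Δp = 120 hPa = 12000 Pa, q̄ = 0.0025 kg/kg → 0.0025 × 12000 / 9.8 = 3.06 mm
Layer 67–40 kPa: Δp = 270 hPa = 27000 Pa, q̄ = 0.0016 kg/kg → 0.0016 × 27000 / 9.8 = 4.41 mm
Layer 40–30 kPa: Δp = 100 hPa = 10000 Pa, q̄ = 0.00057 kg/kg → 0.00057 × 10000 / 9.8 = 0.58 mm
PW = 7.22 + 4.39 + 3.06 + 4.41 + 0.58 = 19.66 ≈ 19.7 mm.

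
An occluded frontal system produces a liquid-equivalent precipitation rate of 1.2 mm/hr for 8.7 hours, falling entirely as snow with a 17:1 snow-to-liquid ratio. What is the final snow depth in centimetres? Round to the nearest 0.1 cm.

snow depth ≈ 17.7 cm

Liquid-equivalent depth = 1.2 × 8.7 = 10.44 mm.
Snow depth = 10.44 mm × 17 = 177.48 mm = 17.7 cm.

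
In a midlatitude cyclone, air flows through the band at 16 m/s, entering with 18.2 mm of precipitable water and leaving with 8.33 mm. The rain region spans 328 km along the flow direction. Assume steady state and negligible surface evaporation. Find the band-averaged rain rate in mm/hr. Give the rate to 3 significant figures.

R ≈ 1.73 mm/hr

Column moisture flux per unit crosswind length is F = V × PW.
Inflow: F_in = 16 × 18.2 = 291.2 mm·m/s
Outflow: F_out = 16 × 8.33 = 133.28 mm·m/s
Steady-state rate R = (F_in − F_out)/L = (291.2 − 133.28) / 328000 m = 4.815e-04 mm/s.
R = 4.815e-04 × 3600 = 1.73 mm/hr.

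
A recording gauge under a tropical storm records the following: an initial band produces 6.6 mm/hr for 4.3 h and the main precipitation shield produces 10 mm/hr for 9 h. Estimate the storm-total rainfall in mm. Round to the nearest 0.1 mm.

Total = Σ Rᵢ Δtᵢ = 6.6 × 4.3 + 10 × 9
      = 28.38 + 90 = 118.4 mm.

total ≈ 118.4 mm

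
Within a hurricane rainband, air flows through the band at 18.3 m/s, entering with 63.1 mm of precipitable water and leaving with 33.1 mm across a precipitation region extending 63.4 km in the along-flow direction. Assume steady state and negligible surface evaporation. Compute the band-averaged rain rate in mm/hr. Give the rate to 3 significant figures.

R ≈ 31.2 mm/hr

Column moisture flux per unit crosswind length is F = V × PW.
Inflow: F_in = 18.3 × 63.1 = 1154.73 mm·m/s
Outflow: F_out = 18.3 × 33.1 = 605.73 mm·m/s
Steady-state rate R = (F_in − F_out)/L = (1154.73 − 605.73) / 63400 m = 8.659e-03 mm/s.
R = 8.659e-03 × 3600 = 31.2 mm/hr.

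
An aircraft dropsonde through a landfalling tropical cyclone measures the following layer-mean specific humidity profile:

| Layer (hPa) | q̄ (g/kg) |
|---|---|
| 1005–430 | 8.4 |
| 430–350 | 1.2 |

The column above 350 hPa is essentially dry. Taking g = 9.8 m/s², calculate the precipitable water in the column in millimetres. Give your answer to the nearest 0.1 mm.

Precipitable water is the column-integrated vapour mass per unit area: PW = (1/g) Σ q̄ Δp, with q in kg/kg and Δp in Pa (1 kg/m² of water = 1 mm).
Layer 1005–430 hPa: Δp = 575 hPa = 57500 Pa, q̄ = 0.0084 kg/kg → 0.0084 × 57500 / 9.8 = 49.29 mm
Layer 430–350 hPa: Δp = 80 hPa = 8000 Pa, q̄ = 0.0012 kg/kg → 0.0012 × 8000 / 9.8 = 0.98 mm
PW = 49.29 + 0.98 = 50.27 ≈ 50.3 mm.

PW ≈ 50.3 mm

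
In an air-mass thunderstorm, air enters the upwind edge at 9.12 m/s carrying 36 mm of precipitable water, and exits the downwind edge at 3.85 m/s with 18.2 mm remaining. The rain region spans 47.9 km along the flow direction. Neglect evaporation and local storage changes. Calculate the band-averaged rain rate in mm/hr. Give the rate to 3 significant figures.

R ≈ 19.4 mm/hr

Column moisture flux per unit crosswind length is F = V × PW.
Inflow: F_in = 9.12 × 36 = 328.32 mm·m/s
Outflow: F_out = 3.85 × 18.2 = 70.07 mm·m/s
Steady-state rate R = (F_in − F_out)/L = (328.32 − 70.07) / 47900 m = 5.391e-03 mm/s.
R = 5.391e-03 × 3600 = 19.4 mm/hr.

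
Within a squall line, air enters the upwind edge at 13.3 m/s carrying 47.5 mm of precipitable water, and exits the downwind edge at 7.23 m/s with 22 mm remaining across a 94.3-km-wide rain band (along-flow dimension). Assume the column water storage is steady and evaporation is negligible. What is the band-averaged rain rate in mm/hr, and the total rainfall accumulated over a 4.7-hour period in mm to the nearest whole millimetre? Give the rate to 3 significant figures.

R ≈ 18.0 mm/hr; total ≈ 85 mm

Column moisture flux per unit crosswind length is F = V × PW.
Inflow: F_in = 13.3 × 47.5 = 631.75 mm·m/s
Outflow: F_out = 7.23 × 22 = 159.06 mm·m/s
Steady-state rate R = (F_in − F_out)/L = (631.75 − 159.06) / 94300 m = 5.013e-03 mm/s.
R = 5.013e-03 × 3600 = 18.0 mm/hr.
Over 4.7 h: total = 18.0 × 4.7 = 84.6 ≈ 85 mm.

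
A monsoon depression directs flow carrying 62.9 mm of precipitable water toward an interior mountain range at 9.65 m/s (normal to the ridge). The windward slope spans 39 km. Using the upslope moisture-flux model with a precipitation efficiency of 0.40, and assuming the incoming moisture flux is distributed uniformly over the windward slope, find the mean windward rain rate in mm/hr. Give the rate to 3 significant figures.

Incoming column moisture flux per unit ridge length: F = V × PW = 9.65 × 62.9 = 606.985 mm·m/s.
Spread over the 39 km slope with efficiency ε = 0.40: R = ε·F/W = 0.40 × 606.985 / 39000 m = 6.225e-03 mm/s.
R = 6.225e-03 × 3600 = 22.4 mm/hr.

R ≈ 22.4 mm/hr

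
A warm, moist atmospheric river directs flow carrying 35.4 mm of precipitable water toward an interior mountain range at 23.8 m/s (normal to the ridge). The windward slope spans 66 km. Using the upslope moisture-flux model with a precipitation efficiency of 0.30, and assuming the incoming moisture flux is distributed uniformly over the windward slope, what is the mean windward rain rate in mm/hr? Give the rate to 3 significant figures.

Incoming column moisture flux per unit ridge length: F = V × PW = 23.8 × 35.4 = 842.52 mm·m/s.
Spread over the 66 km slope with efficiency ε = 0.30: R = ε·F/W = 0.30 × 842.52 / 66000 m = 3.830e-03 mm/s.
R = 3.830e-03 × 3600 = 13.8 mm/hr.

R ≈ 13.8 mm/hr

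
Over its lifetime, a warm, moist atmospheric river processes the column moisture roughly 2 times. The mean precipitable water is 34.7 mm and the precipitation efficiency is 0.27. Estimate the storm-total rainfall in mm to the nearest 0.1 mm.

Each cycle deposits ε × PW = 0.27 × 34.7 = 9.369 mm.
Over 2 cycles: 2 × 9.369 = 18.7 mm.

rainfall ≈ 18.7 mm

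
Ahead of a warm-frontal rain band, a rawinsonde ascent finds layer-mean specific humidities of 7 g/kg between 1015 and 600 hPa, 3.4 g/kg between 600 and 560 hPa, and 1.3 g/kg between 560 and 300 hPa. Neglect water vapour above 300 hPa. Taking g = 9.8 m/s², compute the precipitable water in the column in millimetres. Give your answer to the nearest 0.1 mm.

PW ≈ 34.5 mm

Precipitable water is the column-integrated vapour mass per unit area: PW = (1/g) Σ q̄ Δp, with q in kg/kg and Δp in Pa (1 kg/m² of water = 1 mm).
Layer 1015–600 hPa: Δp = 415 hPa = 41500 Pa, q̄ = 0.007 kg/kg → 0.007 × 41500 / 9.8 = 29.64 mm
Layer 600–560 hPa: Δp = 40 hPa = 4000 Pa, q̄ = 0.0034 kg/kg → 0.0034 × 4000 / 9.8 = 1.39 mm
Layer 560–300 hPa: Δp = 260 hPa = 26000 Pa, q̄ = 0.0013 kg/kg → 0.0013 × 26000 / 9.8 = 3.45 mm
PW = 29.64 + 1.39 + 3.45 = 34.48 ≈ 34.5 mm.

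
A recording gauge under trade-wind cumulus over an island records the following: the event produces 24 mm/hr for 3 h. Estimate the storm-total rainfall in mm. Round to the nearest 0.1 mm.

Total = Σ Rᵢ Δtᵢ = 24 × 3
      = 72 = 72.0 mm.

total ≈ 72.0 mm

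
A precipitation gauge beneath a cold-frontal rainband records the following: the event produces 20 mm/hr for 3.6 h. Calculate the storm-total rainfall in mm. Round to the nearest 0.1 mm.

total ≈ 72.0 mm

Total = Σ Rᵢ Δtᵢ = 20 × 3.6
      = 72 = 72.0 mm.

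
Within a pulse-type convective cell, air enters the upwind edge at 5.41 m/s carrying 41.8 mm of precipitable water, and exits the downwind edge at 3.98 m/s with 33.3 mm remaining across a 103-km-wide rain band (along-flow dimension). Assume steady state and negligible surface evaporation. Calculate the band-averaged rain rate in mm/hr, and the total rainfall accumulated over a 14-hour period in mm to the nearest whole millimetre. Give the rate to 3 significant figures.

Column moisture flux per unit crosswind length is F = V × PW.
Inflow: F_in = 5.41 × 41.8 = 226.138 mm·m/s
Outflow: F_out = 3.98 × 33.3 = 132.534 mm·m/s
Steady-state rate R = (F_in − F_out)/L = (226.138 − 132.534) / 103000 m = 9.088e-04 mm/s.
R = 9.088e-04 × 3600 = 3.27 mm/hr.
Over 14 h: total = 3.27 × 14 = 45.78 ≈ 46 mm.

R ≈ 3.27 mm/hr; total ≈ 46 mm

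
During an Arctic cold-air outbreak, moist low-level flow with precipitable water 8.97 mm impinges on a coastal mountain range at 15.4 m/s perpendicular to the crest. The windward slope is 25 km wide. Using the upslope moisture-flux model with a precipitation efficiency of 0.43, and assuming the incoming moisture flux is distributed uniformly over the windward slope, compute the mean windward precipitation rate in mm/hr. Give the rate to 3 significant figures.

Incoming column moisture flux per unit ridge length: F = V × PW = 15.4 × 8.97 = 138.138 mm·m/s.
Spread over the 25 km slope with efficiency ε = 0.43: R = ε·F/W = 0.43 × 138.138 / 25000 m = 2.376e-03 mm/s.
R = 2.376e-03 × 3600 = 8.55 mm/hr.

R ≈ 8.55 mm/hr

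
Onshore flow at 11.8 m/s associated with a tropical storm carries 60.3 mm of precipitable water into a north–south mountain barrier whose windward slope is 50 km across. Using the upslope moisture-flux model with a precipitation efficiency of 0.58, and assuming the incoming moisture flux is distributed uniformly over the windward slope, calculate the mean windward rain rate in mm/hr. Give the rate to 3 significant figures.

R ≈ 29.7 mm/hr

Incoming column moisture flux per unit ridge length: F = V × PW = 11.8 × 60.3 = 711.54 mm·m/s.
Spread over the 50 km slope with efficiency ε = 0.58: R = ε·F/W = 0.58 × 711.54 / 50000 m = 8.254e-03 mm/s.
R = 8.254e-03 × 3600 = 29.7 mm/hr.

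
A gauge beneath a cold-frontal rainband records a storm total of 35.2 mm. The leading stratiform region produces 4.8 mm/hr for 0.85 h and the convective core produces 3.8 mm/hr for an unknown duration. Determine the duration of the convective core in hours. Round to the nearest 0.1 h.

duration ≈ 8.2 h

Known phases: 4.8 × 0.85 = 4.08 mm.
Remaining depth = 35.2 − 4.08 = 31.12 mm.
Duration = 31.12 / 3.8 = 8.2 h.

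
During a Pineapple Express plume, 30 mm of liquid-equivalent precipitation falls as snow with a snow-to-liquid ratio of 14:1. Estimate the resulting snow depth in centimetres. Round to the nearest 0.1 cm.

snow depth ≈ 42.0 cm

Snow depth = liquid × ratio = 30 mm × 14 = 420 mm = 42.0 cm.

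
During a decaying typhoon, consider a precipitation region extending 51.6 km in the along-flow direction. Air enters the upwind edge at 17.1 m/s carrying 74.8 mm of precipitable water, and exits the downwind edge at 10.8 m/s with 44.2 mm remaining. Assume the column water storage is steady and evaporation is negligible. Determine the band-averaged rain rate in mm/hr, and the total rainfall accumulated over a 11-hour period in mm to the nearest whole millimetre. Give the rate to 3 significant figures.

R ≈ 55.9 mm/hr; total ≈ 615 mm

Column moisture flux per unit crosswind length is F = V × PW.
Inflow: F_in = 17.1 × 74.8 = 1279.08 mm·m/s
Outflow: F_out = 10.8 × 44.2 = 477.36 mm·m/s
Steady-state rate R = (F_in − F_out)/L = (1279.08 − 477.36) / 51600 m = 1.554e-02 mm/s.
R = 1.554e-02 × 3600 = 55.9 mm/hr.
Over 11 h: total = 55.9 × 11 = 614.9 ≈ 615 mm.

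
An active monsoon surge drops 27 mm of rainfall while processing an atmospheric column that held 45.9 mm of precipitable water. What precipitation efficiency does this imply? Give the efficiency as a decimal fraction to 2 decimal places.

ε ≈ 0.59

ε = rainfall / PW = 27 / 45.9 = 0.59.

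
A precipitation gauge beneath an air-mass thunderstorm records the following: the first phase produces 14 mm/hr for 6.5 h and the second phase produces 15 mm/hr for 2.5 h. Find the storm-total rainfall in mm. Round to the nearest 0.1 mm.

Total = Σ Rᵢ Δtᵢ = 14 × 6.5 + 15 × 2.5
      = 91 + 37.5 = 128.5 mm.

total ≈ 128.5 mm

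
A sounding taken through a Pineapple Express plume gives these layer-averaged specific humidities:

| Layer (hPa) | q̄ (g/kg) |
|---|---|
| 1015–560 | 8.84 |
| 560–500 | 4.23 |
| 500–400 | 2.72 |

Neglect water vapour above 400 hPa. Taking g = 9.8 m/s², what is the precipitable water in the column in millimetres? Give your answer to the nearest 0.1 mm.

PW ≈ 46.4 mm

Precipitable water is the column-integrated vapour mass per unit area: PW = (1/g) Σ q̄ Δp, with q in kg/kg and Δp in Pa (1 kg/m² of water = 1 mm).
Layer 1015–560 hPa: Δp = 455 hPa = 45500 Pa, q̄ = 0.00884 kg/kg → 0.00884 × 45500 / 9.8 = 41.04 mm
Layer 560–500 hPa: Δp = 60 hPa = 6000 Pa, q̄ = 0.00423 kg/kg → 0.00423 × 6000 / 9.8 = 2.59 mm
Layer 500–400 hPa: Δp = 100 hPa = 10000 Pa, q̄ = 0.00272 kg/kg → 0.00272 × 10000 / 9.8 = 2.78 mm
PW = 41.04 + 2.59 + 2.78 = 46.41 ≈ 46.4 mm.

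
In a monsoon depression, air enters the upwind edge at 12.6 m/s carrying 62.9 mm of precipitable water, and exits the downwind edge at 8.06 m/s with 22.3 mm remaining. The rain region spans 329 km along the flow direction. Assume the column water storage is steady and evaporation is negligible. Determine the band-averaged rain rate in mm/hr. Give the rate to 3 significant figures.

Column moisture flux per unit crosswind length is F = V × PW.
Inflow: F_in = 12.6 × 62.9 = 792.54 mm·m/s
Outflow: F_out = 8.06 × 22.3 = 179.738 mm·m/s
Steady-state rate R = (F_in − F_out)/L = (792.54 − 179.738) / 329000 m = 1.863e-03 mm/s.
R = 1.863e-03 × 3600 = 6.71 mm/hr.

R ≈ 6.71 mm/hr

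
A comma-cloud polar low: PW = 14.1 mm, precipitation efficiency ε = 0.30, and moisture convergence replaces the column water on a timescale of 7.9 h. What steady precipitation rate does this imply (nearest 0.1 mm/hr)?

R ≈ 0.5 mm/hr

Each overturning extracts ε × PW = 0.30 × 14.1 = 4.23 mm.
Rate = ε·PW / τ = 4.23 / 7.9 h = 0.5 mm/hr.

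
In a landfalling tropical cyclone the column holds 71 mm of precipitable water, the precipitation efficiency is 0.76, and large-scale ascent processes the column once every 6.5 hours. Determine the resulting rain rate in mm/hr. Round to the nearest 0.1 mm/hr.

Each overturning extracts ε × PW = 0.76 × 71 = 53.96 mm.
Rate = ε·PW / τ = 53.96 / 6.5 h = 8.3 mm/hr.

R ≈ 8.3 mm/hr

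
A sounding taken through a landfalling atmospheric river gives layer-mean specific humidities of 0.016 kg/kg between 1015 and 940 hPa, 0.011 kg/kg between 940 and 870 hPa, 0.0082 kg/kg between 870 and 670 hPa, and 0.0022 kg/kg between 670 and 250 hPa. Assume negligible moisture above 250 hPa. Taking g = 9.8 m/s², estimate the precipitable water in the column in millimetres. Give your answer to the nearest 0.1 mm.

PW ≈ 46.3 mm

Precipitable water is the column-integrated vapour mass per unit area: PW = (1/g) Σ q̄ Δp, with q in kg/kg and Δp in Pa (1 kg/m² of water = 1 mm).
Layer 1015–940 hPa: Δp = 75 hPa = 7500 Pa, q̄ = 0.016 kg/kg → 0.016 × 7500 / 9.8 = 12.24 mm
Layer 940–870 hPa: Δp = 70 hPa = 7000 Pa, q̄ = 0.011 kg/kg → 0.011 × 7000 / 9.8 = 7.86 mm
Layer 870–670 hPa: Δp = 200 hPa = 20000 Pa, q̄ = 0.0082 kg/kg → 0.0082 × 20000 / 9.8 = 16.73 mm
Layer 670–250 hPa: Δp = 420 hPa = 42000 Pa, q̄ = 0.0022 kg/kg → 0.0022 × 42000 / 9.8 = 9.43 mm
PW = 12.24 + 7.86 + 16.73 + 9.43 = 46.26 ≈ 46.3 mm.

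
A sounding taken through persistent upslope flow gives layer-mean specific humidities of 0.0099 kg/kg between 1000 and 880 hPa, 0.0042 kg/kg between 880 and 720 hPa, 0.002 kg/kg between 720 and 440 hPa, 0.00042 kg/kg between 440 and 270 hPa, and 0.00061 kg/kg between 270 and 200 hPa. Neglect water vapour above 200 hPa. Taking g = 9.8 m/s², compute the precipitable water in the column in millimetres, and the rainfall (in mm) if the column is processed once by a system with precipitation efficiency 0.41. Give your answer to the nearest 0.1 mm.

Precipitable water is the column-integrated vapour mass per unit area: PW = (1/g) Σ q̄ Δp, with q in kg/kg and Δp in Pa (1 kg/m² of water = 1 mm).
Layer 1000–880 hPa: Δp = 120 hPa = 12000 Pa, q̄ = 0.0099 kg/kg → 0.0099 × 12000 / 9.8 = 12.12 mm
Layer 880–720 hPa: Δp = 160 hPa = 16000 Pa, q̄ = 0.0042 kg/kg → 0.0042 × 16000 / 9.8 = 6.86 mm
Layer 720–440 hPa: Δp = 280 hPa = 28000 Pa, q̄ = 0.002 kg/kg → 0.002 × 28000 / 9.8 = 5.71 mm
Layer 440–270 hPa: Δp = 170 hPa = 17000 Pa, q̄ = 0.00042 kg/kg → 0.00042 × 17000 / 9.8 = 0.73 mm
Layer 270–200 hPa: Δp = 70 hPa = 7000 Pa, q̄ = 0.00061 kg/kg → 0.00061 × 7000 / 9.8 = 0.44 mm
PW = 12.12 + 6.86 + 5.71 + 0.73 + 0.44 = 25.86 ≈ 25.9 mm.
Rainfall = ε × PW = 0.41 × 25.9 = 10.6 mm.

PW ≈ 25.9 mm; rainfall ≈ 10.6 mm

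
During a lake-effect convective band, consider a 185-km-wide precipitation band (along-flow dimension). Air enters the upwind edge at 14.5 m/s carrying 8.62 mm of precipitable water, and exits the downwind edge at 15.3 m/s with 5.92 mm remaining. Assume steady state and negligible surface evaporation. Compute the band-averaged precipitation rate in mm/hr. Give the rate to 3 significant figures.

R ≈ 0.670 mm/hr

Column moisture flux per unit crosswind length is F = V × PW.
Inflow: F_in = 14.5 × 8.62 = 124.99 mm·m/s
Outflow: F_out = 15.3 × 5.92 = 90.576 mm·m/s
Steady-state rate R = (F_in − F_out)/L = (124.99 − 90.576) / 185000 m = 1.860e-04 mm/s.
R = 1.860e-04 × 3600 = 0.670 mm/hr.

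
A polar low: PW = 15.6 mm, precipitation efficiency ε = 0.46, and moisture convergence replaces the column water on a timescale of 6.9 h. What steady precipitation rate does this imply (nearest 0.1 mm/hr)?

R ≈ 1.0 mm/hr

Each overturning extracts ε × PW = 0.46 × 15.6 = 7.176 mm.
Rate = ε·PW / τ = 7.176 / 6.9 h = 1.0 mm/hr.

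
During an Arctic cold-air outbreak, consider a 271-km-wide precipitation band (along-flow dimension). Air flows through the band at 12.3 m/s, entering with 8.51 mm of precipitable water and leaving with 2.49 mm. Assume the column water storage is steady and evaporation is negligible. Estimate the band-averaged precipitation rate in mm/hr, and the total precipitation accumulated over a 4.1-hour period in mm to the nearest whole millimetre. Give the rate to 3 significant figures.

R ≈ 0.984 mm/hr; total ≈ 4 mm

Column moisture flux per unit crosswind length is F = V × PW.
Inflow: F_in = 12.3 × 8.51 = 104.673 mm·m/s
Outflow: F_out = 12.3 × 2.49 = 30.627 mm·m/s
Steady-state rate R = (F_in − F_out)/L = (104.673 − 30.627) / 271000 m = 2.732e-04 mm/s.
R = 2.732e-04 × 3600 = 0.984 mm/hr.
Over 4.1 h: total = 0.984 × 4.1 = 4.0344 ≈ 4 mm.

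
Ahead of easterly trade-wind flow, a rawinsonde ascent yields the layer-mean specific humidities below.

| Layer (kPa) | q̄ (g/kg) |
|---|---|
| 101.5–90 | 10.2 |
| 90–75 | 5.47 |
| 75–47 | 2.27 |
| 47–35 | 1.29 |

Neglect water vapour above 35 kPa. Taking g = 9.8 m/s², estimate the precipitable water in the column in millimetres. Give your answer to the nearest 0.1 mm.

Precipitable water is the column-integrated vapour mass per unit area: PW = (1/g) Σ q̄ Δp, with q in kg/kg and Δp in Pa (1 kg/m² of water = 1 mm).
Layer 101.5–90 kPa: Δp = 115 hPa = 11500 Pa, q̄ = 0.0102 kg/kg → 0.0102 × 11500 / 9.8 = 11.97 mm
Layer 90–75 kPa: Δp = 150 hPa = 15000 Pa, q̄ = 0.00547 kg/kg → 0.00547 × 15000 / 9.8 = 8.37 mm
Layer 75–47 kPa: Δp = 280 hPa = 28000 Pa, q̄ = 0.00227 kg/kg → 0.00227 × 28000 / 9.8 = 6.49 mm
Layer 47–35 kPa: Δp = 120 hPa = 12000 Pa, q̄ = 0.00129 kg/kg → 0.00129 × 12000 / 9.8 = 1.58 mm
PW = 11.97 + 8.37 + 6.49 + 1.58 = 28.41 ≈ 28.4 mm.

PW ≈ 28.4 mm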